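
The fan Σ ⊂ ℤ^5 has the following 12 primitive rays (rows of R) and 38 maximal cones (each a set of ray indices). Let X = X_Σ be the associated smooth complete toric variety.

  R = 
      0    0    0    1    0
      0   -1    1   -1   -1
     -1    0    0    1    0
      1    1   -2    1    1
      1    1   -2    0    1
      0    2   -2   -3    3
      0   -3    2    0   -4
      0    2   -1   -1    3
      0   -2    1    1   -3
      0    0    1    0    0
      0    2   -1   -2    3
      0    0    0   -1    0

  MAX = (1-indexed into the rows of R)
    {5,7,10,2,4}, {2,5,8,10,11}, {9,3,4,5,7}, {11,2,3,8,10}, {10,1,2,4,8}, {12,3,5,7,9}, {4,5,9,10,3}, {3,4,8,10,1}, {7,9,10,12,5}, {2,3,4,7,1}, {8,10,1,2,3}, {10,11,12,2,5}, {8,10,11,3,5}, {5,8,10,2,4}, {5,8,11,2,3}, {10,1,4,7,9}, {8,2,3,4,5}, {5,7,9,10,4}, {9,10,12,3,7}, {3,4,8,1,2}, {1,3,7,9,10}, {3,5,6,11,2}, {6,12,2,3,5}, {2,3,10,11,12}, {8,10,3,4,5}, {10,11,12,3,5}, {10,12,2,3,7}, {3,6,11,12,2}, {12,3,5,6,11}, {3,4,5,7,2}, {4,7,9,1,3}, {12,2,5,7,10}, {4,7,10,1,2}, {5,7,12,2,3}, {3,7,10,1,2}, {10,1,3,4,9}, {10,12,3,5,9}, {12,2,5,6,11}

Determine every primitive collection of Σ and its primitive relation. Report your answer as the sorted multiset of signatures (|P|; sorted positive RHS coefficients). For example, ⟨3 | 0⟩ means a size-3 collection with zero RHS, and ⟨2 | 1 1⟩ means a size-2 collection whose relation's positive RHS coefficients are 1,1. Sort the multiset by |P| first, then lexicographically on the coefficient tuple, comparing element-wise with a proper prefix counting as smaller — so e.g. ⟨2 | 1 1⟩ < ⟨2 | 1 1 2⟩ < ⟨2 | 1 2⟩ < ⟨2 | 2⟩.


The 22 primitive collections of Σ (r=12, n=5):

  P = {1,12}:  v_{1} + v_{12} = 0 — sig = ⟨2 | 0⟩
  P = {8,9}:  v_{8} + v_{9} = 0 — sig = ⟨2 | 0⟩
  P = {1,5}:  v_{1} + v_{5} = v_{4} — sig = ⟨2 | 1⟩
  P = {1,11}:  v_{1} + v_{11} = v_{8} — sig = ⟨2 | 1⟩
  P = {2,9}:  v_{2} + v_{9} = v_{7} — sig = ⟨2 | 1⟩
  P = {4,12}:  v_{4} + v_{12} = v_{5} — sig = ⟨2 | 1⟩
  P = {7,8}:  v_{7} + v_{8} = v_{2} — sig = ⟨2 | 1⟩
  P = {8,12}:  v_{8} + v_{12} = v_{11} — sig = ⟨2 | 1⟩
  P = {9,11}:  v_{9} + v_{11} = v_{12} — sig = ⟨2 | 1⟩
  P = {4,11}:  v_{4} + v_{11} = v_{5} + v_{8} — sig = ⟨2 | 1 1⟩
  P = {6,10}:  v_{6} + v_{10} = v_{11} + v_{12} — sig = ⟨2 | 1 1⟩
  P = {7,11}:  v_{7} + v_{11} = v_{2} + v_{12} — sig = ⟨2 | 1 1⟩
  P = {1,6}:  v_{1} + v_{6} = v_{2} + v_{3} + v_{5} + v_{11} — sig = ⟨2 | 1 1 1 1⟩
  P = {4,6}:  v_{4} + v_{6} = v_{2} + v_{3} + 2·v_{5} + v_{11} — sig = ⟨2 | 1 1 1 2⟩
  P = {6,8}:  v_{6} + v_{8} = v_{2} + v_{3} + v_{5} + 2·v_{11} — sig = ⟨2 | 1 1 1 2⟩
  P = {6,9}:  v_{6} + v_{9} = v_{2} + v_{3} + v_{5} + 2·v_{12} — sig = ⟨2 | 1 1 1 2⟩
  P = {6,7}:  v_{6} + v_{7} = 2·v_{2} + v_{3} + v_{5} + 2·v_{12} — sig = ⟨2 | 1 1 2 2⟩
  P = {2,3,5,10}:  v_{2} + v_{3} + v_{5} + v_{10} = 0 — sig = ⟨4 | 0⟩
  P = {2,3,4,10}:  v_{2} + v_{3} + v_{4} + v_{10} = v_{1} — sig = ⟨4 | 1⟩
  P = {3,5,7,10}:  v_{3} + v_{5} + v_{7} + v_{10} = v_{9} — sig = ⟨4 | 1⟩
  P = {3,4,7,10}:  v_{3} + v_{4} + v_{7} + v_{10} = v_{1} + v_{9} — sig = ⟨4 | 1 1⟩
  P = {2,3,5,11,12}:  v_{2} + v_{3} + v_{5} + v_{11} + v_{12} = v_{6} — sig = ⟨5 | 1⟩

Sorted signature multiset PRS(X):
    ⟨2 | 0⟩
    ⟨2 | 0⟩
    ⟨2 | 1⟩
    ⟨2 | 1⟩
    ⟨2 | 1⟩
    ⟨2 | 1⟩
    ⟨2 | 1⟩
    ⟨2 | 1⟩
    ⟨2 | 1⟩
    ⟨2 | 1 1⟩
    ⟨2 | 1 1⟩
    ⟨2 | 1 1⟩
    ⟨2 | 1 1 1 1⟩
    ⟨2 | 1 1 1 2⟩
    ⟨2 | 1 1 1 2⟩
    ⟨2 | 1 1 1 2⟩
    ⟨2 | 1 1 2 2⟩
    ⟨4 | 0⟩
    ⟨4 | 1⟩
    ⟨4 | 1⟩
    ⟨4 | 1 1⟩
    ⟨5 | 1⟩


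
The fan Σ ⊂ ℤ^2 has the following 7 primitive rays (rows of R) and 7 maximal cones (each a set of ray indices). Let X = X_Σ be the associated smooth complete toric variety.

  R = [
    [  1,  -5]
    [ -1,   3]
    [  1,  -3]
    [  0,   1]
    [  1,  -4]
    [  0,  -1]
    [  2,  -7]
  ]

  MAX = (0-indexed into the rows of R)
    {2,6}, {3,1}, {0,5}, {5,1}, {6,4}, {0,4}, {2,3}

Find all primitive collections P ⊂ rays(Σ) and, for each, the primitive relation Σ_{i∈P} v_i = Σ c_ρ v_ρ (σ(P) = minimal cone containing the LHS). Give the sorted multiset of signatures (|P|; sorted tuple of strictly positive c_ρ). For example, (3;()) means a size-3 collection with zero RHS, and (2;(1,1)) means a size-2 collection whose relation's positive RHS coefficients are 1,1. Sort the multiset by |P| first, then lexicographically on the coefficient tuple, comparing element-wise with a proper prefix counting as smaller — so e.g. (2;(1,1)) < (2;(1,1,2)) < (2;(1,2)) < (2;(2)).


Δ(Σ) — 7 vertices, 14 min non-faces:

  {1,2}:  v_{1} + v_{2} = 0  so sig = (2;())
  {3,5}:  v_{3} + v_{5} = 0  so sig = (2;())
  {0,3}:  v_{0} + v_{3} = v_{4}  so sig = (2;(1))
  {1,4}:  v_{1} + v_{4} = v_{5}  so sig = (2;(1))
  {1,6}:  v_{1} + v_{6} = v_{4}  so sig = (2;(1))
  {2,4}:  v_{2} + v_{4} = v_{6}  so sig = (2;(1))
  {2,5}:  v_{2} + v_{5} = v_{4}  so sig = (2;(1))
  {3,4}:  v_{3} + v_{4} = v_{2}  so sig = (2;(1))
  {4,5}:  v_{4} + v_{5} = v_{0}  so sig = (2;(1))
  {0,1}:  v_{0} + v_{1} = 2·v_{5}  so sig = (2;(2))
  {0,2}:  v_{0} + v_{2} = 2·v_{4}  so sig = (2;(2))
  {3,6}:  v_{3} + v_{6} = 2·v_{2}  so sig = (2;(2))
  {5,6}:  v_{5} + v_{6} = 2·v_{4}  so sig = (2;(2))
  {0,6}:  v_{0} + v_{6} = 3·v_{4}  so sig = (2;(3))

so the primitive-relation signature multiset is
{ (2;()) ×2,  (2;(1)) ×7,  (2;(2)) ×4,  (2;(3)) }


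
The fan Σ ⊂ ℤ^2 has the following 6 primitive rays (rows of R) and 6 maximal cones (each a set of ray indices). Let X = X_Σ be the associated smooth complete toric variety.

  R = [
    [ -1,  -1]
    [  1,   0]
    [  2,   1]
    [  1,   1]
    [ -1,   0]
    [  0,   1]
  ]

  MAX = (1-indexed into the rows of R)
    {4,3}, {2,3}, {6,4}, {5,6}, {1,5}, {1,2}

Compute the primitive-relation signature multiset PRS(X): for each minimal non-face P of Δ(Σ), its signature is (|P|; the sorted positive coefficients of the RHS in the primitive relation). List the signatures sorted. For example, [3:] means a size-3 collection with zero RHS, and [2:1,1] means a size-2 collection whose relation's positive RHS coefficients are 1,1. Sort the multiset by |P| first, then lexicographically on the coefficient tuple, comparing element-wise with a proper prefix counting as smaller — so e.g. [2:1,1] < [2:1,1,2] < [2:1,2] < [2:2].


The 9 primitive collections of Σ (r=6, n=2):

  P={1,4}:  v_{1} + v_{4} = 0 — sig = [2:]
  P={2,5}:  v_{2} + v_{5} = 0 — sig = [2:]
  P={1,3}:  v_{1} + v_{3} = v_{2} — sig = [2:1]
  P={1,6}:  v_{1} + v_{6} = v_{5} — sig = [2:1]
  P={2,4}:  v_{2} + v_{4} = v_{3} — sig = [2:1]
  P={2,6}:  v_{2} + v_{6} = v_{4} — sig = [2:1]
  P={3,5}:  v_{3} + v_{5} = v_{4} — sig = [2:1]
  P={4,5}:  v_{4} + v_{5} = v_{6} — sig = [2:1]
  P={3,6}:  v_{3} + v_{6} = 2·v_{4} — sig = [2:2]

Sorted signature multiset PRS(X):
    |P|=2: 9 collections, coeffs (), (), (1), (1), (1), (1), (1), (1), (2)


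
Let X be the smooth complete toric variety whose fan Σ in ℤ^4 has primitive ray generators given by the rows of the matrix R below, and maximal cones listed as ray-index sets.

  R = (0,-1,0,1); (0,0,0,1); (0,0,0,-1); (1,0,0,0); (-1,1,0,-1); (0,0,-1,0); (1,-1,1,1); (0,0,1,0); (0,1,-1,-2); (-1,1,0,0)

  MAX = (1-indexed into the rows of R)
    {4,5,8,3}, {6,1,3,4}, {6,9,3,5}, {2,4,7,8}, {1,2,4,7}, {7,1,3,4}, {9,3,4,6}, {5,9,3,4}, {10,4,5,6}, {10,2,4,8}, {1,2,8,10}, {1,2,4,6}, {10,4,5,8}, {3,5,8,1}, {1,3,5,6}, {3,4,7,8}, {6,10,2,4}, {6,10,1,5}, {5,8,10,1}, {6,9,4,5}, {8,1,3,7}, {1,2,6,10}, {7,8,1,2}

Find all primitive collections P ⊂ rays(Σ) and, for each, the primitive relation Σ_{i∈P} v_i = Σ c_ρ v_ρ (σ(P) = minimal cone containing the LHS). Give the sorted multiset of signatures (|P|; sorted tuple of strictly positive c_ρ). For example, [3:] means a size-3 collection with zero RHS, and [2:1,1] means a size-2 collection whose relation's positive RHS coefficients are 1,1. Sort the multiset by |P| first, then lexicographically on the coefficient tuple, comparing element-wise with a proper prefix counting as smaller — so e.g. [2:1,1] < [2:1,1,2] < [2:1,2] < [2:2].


Δ(Σ) — 10 vertices, 16 min non-faces:

  P = {2,3}:  v_{2} + v_{3} = 0  →  sig = [2:]
  P = {6,8}:  v_{6} + v_{8} = 0  →  sig = [2:]
  P = {2,5}:  v_{2} + v_{5} = v_{10}  →  sig = [2:1]
  P = {3,10}:  v_{3} + v_{10} = v_{5}  →  sig = [2:1]
  P = {5,7}:  v_{5} + v_{7} = v_{8}  →  sig = [2:1]
  P = {1,9}:  v_{1} + v_{9} = v_{3} + v_{6}  →  sig = [2:1,1]
  P = {6,7}:  v_{6} + v_{7} = v_{1} + v_{4}  →  sig = [2:1,1]
  P = {7,9}:  v_{7} + v_{9} = v_{3} + v_{4}  →  sig = [2:1,1]
  P = {7,10}:  v_{7} + v_{10} = v_{2} + v_{8}  →  sig = [2:1,1]
  P = {2,9}:  v_{2} + v_{9} = v_{4} + v_{5} + v_{6}  →  sig = [2:1,1,1]
  P = {8,9}:  v_{8} + v_{9} = v_{3} + v_{4} + v_{5}  →  sig = [2:1,1,1]
  P = {9,10}:  v_{9} + v_{10} = v_{4} + 2·v_{5} + v_{6}  →  sig = [2:1,1,2]
  P = {1,4,5}:  v_{1} + v_{4} + v_{5} = 0  →  sig = [3:]
  P = {1,4,8}:  v_{1} + v_{4} + v_{8} = v_{7}  →  sig = [3:1]
  P = {1,4,10}:  v_{1} + v_{4} + v_{10} = v_{2}  →  sig = [3:1]
  P = {3,4,5,6}:  v_{3} + v_{4} + v_{5} + v_{6} = v_{9}  →  sig = [4:1]

so the primitive-relation signature multiset is
    [2:]
    [2:]
    [2:1]
    [2:1]
    [2:1]
    [2:1,1]
    [2:1,1]
    [2:1,1]
    [2:1,1]
    [2:1,1,1]
    [2:1,1,1]
    [2:1,1,2]
    [3:]
    [3:1]
    [3:1]
    [4:1]


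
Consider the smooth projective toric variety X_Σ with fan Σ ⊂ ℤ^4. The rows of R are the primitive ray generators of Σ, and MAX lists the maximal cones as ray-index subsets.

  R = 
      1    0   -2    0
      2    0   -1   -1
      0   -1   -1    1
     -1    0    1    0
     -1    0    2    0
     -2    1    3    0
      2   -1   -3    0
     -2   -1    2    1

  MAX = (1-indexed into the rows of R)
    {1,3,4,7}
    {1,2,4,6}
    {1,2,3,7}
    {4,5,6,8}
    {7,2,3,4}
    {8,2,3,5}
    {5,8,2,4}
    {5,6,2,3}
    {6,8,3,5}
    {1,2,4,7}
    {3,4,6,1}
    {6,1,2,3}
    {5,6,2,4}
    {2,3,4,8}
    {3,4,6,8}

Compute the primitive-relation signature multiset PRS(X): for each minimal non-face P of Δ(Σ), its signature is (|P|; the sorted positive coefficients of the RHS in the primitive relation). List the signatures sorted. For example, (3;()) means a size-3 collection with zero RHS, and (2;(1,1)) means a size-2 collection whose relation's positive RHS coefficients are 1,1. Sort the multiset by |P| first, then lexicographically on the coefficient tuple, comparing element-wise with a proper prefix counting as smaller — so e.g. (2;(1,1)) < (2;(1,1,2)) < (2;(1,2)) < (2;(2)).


|primitive collections| = 9. Relations:

  P={1,5}:  v_{1} + v_{5} = 0 — sig = (2;())
  P={6,7}:  v_{6} + v_{7} = 0 — sig = (2;())
  P={1,8}:  v_{1} + v_{8} = v_{3} + v_{4} — sig = (2;(1,1))
  P={5,7}:  v_{5} + v_{7} = v_{2} + v_{3} + v_{4} — sig = (2;(1,1,1))
  P={7,8}:  v_{7} + v_{8} = v_{2} + 2·v_{3} + 2·v_{4} — sig = (2;(1,2,2))
  P={3,4,5}:  v_{3} + v_{4} + v_{5} = v_{8} — sig = (3;(1))
  P={2,6,8}:  v_{2} + v_{6} + v_{8} = 2·v_{5} — sig = (3;(2))
  P={1,2,3,4}:  v_{1} + v_{2} + v_{3} + v_{4} = v_{7} — sig = (4;(1))
  P={2,3,4,6}:  v_{2} + v_{3} + v_{4} + v_{6} = v_{5} — sig = (4;(1))

so the primitive-relation signature multiset is
    (2;())
    (2;())
    (2;(1,1))
    (2;(1,1,1))
    (2;(1,2,2))
    (3;(1))
    (3;(2))
    (4;(1))
    (4;(1))


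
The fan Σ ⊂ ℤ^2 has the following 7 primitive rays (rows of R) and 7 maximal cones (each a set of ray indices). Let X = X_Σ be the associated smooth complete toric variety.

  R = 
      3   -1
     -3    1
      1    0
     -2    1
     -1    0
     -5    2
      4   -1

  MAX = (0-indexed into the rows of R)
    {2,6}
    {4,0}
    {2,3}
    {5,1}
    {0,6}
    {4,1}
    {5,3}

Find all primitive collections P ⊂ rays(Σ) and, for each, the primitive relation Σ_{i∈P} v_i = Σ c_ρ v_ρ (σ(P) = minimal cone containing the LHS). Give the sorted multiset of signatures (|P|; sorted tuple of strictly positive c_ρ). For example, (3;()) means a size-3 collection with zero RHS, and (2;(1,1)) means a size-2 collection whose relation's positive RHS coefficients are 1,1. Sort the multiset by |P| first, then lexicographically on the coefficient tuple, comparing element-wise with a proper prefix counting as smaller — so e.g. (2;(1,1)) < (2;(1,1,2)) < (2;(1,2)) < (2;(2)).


Primitive collections (14):

  P = {0,1}:  v_{0} + v_{1} = 0  →  sig = (2;())
  P = {2,4}:  v_{2} + v_{4} = 0  →  sig = (2;())
  P = {0,2}:  v_{0} + v_{2} = v_{6}  →  sig = (2;(1))
  P = {0,3}:  v_{0} + v_{3} = v_{2}  →  sig = (2;(1))
  P = {0,5}:  v_{0} + v_{5} = v_{3}  →  sig = (2;(1))
  P = {1,2}:  v_{1} + v_{2} = v_{3}  →  sig = (2;(1))
  P = {1,3}:  v_{1} + v_{3} = v_{5}  →  sig = (2;(1))
  P = {1,6}:  v_{1} + v_{6} = v_{2}  →  sig = (2;(1))
  P = {3,4}:  v_{3} + v_{4} = v_{1}  →  sig = (2;(1))
  P = {4,6}:  v_{4} + v_{6} = v_{0}  →  sig = (2;(1))
  P = {5,6}:  v_{5} + v_{6} = v_{2} + v_{3}  →  sig = (2;(1,1))
  P = {2,5}:  v_{2} + v_{5} = 2·v_{3}  →  sig = (2;(2))
  P = {3,6}:  v_{3} + v_{6} = 2·v_{2}  →  sig = (2;(2))
  P = {4,5}:  v_{4} + v_{5} = 2·v_{1}  →  sig = (2;(2))

Hence PRS(X_Σ) =
{ (2;()) ×2,  (2;(1)) ×8,  (2;(1,1)),  (2;(2)) ×3 }


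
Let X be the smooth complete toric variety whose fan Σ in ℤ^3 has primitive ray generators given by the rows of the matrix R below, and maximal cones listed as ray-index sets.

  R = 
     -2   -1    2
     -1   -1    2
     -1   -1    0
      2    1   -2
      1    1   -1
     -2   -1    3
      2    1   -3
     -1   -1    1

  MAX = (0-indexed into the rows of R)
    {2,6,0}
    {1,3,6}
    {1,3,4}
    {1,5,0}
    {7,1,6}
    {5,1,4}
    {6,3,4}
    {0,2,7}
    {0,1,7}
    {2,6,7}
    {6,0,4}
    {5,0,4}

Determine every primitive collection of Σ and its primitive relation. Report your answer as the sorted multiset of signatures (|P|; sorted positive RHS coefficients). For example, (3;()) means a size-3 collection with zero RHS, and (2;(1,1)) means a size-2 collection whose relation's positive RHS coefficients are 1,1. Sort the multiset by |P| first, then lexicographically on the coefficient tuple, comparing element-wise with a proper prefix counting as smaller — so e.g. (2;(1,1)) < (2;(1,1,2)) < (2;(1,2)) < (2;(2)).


14 minimal non-faces of Δ(Σ) (on 8 rays):

  P={0,3}:  v_{0} + v_{3} = 0  so sig = (2;())
  P={4,7}:  v_{4} + v_{7} = 0  so sig = (2;())
  P={5,6}:  v_{5} + v_{6} = 0  so sig = (2;())
  P={2,3}:  v_{2} + v_{3} = v_{6} + v_{7}  so sig = (2;(1,1))
  P={2,4}:  v_{2} + v_{4} = v_{0} + v_{6}  so sig = (2;(1,1))
  P={2,5}:  v_{2} + v_{5} = v_{0} + v_{7}  so sig = (2;(1,1))
  P={3,5}:  v_{3} + v_{5} = v_{1} + v_{4}  so sig = (2;(1,1))
  P={3,7}:  v_{3} + v_{7} = v_{1} + v_{6}  so sig = (2;(1,1))
  P={5,7}:  v_{5} + v_{7} = v_{0} + v_{1}  so sig = (2;(1,1))
  P={1,2}:  v_{1} + v_{2} = 2·v_{7}  so sig = (2;(2))
  P={0,1,4}:  v_{0} + v_{1} + v_{4} = v_{5}  so sig = (3;(1))
  P={0,1,6}:  v_{0} + v_{1} + v_{6} = v_{7}  so sig = (3;(1))
  P={0,6,7}:  v_{0} + v_{6} + v_{7} = v_{2}  so sig = (3;(1))
  P={1,4,6}:  v_{1} + v_{4} + v_{6} = v_{3}  so sig = (3;(1))

so the primitive-relation signature multiset is
[(2;()), (2;()), (2;()), (2;(1,1)), (2;(1,1)), (2;(1,1)), (2;(1,1)), (2;(1,1)), (2;(1,1)), (2;(2)), (3;(1)), (3;(1)), (3;(1)), (3;(1))]


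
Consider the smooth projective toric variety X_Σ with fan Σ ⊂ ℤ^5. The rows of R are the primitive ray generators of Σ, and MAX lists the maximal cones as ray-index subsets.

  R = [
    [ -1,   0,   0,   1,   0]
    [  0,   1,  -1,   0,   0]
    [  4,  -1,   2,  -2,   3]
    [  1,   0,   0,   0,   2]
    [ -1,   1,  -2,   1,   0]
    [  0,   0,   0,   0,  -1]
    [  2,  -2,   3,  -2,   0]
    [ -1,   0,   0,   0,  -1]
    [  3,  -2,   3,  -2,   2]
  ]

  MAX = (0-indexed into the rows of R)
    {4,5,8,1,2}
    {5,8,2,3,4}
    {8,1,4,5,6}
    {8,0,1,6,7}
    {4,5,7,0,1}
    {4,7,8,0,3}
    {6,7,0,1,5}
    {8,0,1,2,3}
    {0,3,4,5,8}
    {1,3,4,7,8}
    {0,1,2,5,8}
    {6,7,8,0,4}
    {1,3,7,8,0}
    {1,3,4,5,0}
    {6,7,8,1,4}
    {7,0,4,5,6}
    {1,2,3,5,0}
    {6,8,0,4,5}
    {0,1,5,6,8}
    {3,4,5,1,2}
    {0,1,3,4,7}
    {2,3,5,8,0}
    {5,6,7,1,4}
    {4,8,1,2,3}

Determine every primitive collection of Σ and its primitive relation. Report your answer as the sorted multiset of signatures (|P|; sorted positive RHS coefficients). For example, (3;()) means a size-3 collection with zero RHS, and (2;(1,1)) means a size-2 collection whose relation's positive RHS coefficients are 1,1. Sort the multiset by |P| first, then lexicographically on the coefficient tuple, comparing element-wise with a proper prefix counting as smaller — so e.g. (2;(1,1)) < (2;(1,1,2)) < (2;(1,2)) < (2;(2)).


Σ has 9 primitive collections:

  P = {3,6}:  v_{3} + v_{6} = v_{8}  ⟹  sig = (2;(1))
  P = {2,7}:  v_{2} + v_{7} = v_{1} + v_{8}  ⟹  sig = (2;(1,1))
  P = {2,6}:  v_{2} + v_{6} = v_{1} + v_{5} + 2·v_{8}  ⟹  sig = (2;(1,1,2))
  P = {3,5,7}:  v_{3} + v_{5} + v_{7} = 0  ⟹  sig = (3;())
  P = {5,7,8}:  v_{5} + v_{7} + v_{8} = v_{6}  ⟹  sig = (3;(1))
  P = {0,2,4}:  v_{0} + v_{2} + v_{4} = 2·v_{3} + v_{5}  ⟹  sig = (3;(1,2))
  P = {0,1,4,6}:  v_{0} + v_{1} + v_{4} + v_{6} = 0  ⟹  sig = (4;())
  P = {0,1,4,8}:  v_{0} + v_{1} + v_{4} + v_{8} = v_{3}  ⟹  sig = (4;(1))
  P = {1,3,5,8}:  v_{1} + v_{3} + v_{5} + v_{8} = v_{2}  ⟹  sig = (4;(1))

Hence PRS(X_Σ) =
[(2;(1)), (2;(1,1)), (2;(1,1,2)), (3;()), (3;(1)), (3;(1,2)), (4;()), (4;(1)), (4;(1))]


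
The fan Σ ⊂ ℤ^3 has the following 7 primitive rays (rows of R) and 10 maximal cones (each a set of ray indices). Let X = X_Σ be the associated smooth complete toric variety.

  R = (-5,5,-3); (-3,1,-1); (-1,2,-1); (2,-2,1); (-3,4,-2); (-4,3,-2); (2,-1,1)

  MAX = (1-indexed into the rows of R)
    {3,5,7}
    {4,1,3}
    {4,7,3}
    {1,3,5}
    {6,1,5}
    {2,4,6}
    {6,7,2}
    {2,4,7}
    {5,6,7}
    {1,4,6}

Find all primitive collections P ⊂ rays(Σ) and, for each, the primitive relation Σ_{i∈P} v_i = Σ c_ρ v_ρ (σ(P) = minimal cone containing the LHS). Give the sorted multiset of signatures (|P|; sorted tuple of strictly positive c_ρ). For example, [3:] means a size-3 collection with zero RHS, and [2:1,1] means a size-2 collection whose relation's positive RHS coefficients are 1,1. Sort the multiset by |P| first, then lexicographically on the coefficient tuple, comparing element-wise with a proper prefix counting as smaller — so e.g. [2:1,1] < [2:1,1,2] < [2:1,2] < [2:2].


Σ has 7 primitive collections:

  {1,7}:  v_{1} + v_{7} = v_{5}  so sig = [2:1]
  {2,3}:  v_{2} + v_{3} = v_{6}  so sig = [2:1]
  {3,6}:  v_{3} + v_{6} = v_{1}  so sig = [2:1]
  {4,5}:  v_{4} + v_{5} = v_{3}  so sig = [2:1]
  {2,5}:  v_{2} + v_{5} = 2·v_{6} + v_{7}  so sig = [2:1,2]
  {1,2}:  v_{1} + v_{2} = 2·v_{6}  so sig = [2:2]
  {4,6,7}:  v_{4} + v_{6} + v_{7} = 0  so sig = [3:]

Hence PRS(X_Σ) =
    [2:1]
    [2:1]
    [2:1]
    [2:1]
    [2:1,2]
    [2:2]
    [3:]


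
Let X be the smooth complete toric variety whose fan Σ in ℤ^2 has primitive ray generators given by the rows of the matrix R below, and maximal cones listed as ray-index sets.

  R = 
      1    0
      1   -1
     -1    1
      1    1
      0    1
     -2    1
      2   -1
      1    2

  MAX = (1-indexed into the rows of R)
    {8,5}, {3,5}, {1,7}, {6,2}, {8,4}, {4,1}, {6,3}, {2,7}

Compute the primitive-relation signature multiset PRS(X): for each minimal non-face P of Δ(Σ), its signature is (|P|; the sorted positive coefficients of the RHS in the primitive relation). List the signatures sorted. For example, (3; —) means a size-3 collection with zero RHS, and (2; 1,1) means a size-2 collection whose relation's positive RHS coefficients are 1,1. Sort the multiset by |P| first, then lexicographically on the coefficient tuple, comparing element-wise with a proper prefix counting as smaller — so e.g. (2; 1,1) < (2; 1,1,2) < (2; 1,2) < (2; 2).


Minimal non-faces — 20 found among 8 rays, 8 max cones:

  P = {2,3}:  v_{2} + v_{3} = 0  so sig = (2; —)
  P = {6,7}:  v_{6} + v_{7} = 0  so sig = (2; —)
  P = {1,2}:  v_{1} + v_{2} = v_{7}  so sig = (2; 1)
  P = {1,3}:  v_{1} + v_{3} = v_{5}  so sig = (2; 1)
  P = {1,5}:  v_{1} + v_{5} = v_{4}  so sig = (2; 1)
  P = {1,6}:  v_{1} + v_{6} = v_{3}  so sig = (2; 1)
  P = {2,5}:  v_{2} + v_{5} = v_{1}  so sig = (2; 1)
  P = {3,7}:  v_{3} + v_{7} = v_{1}  so sig = (2; 1)
  P = {4,5}:  v_{4} + v_{5} = v_{8}  so sig = (2; 1)
  P = {2,8}:  v_{2} + v_{8} = v_{1} + v_{4}  so sig = (2; 1,1)
  P = {4,6}:  v_{4} + v_{6} = v_{3} + v_{5}  so sig = (2; 1,1)
  P = {6,8}:  v_{6} + v_{8} = v_{3} + 2·v_{5}  so sig = (2; 1,2)
  P = {7,8}:  v_{7} + v_{8} = 2·v_{1} + v_{4}  so sig = (2; 1,2)
  P = {1,8}:  v_{1} + v_{8} = 2·v_{4}  so sig = (2; 2)
  P = {2,4}:  v_{2} + v_{4} = 2·v_{1}  so sig = (2; 2)
  P = {3,4}:  v_{3} + v_{4} = 2·v_{5}  so sig = (2; 2)
  P = {5,6}:  v_{5} + v_{6} = 2·v_{3}  so sig = (2; 2)
  P = {5,7}:  v_{5} + v_{7} = 2·v_{1}  so sig = (2; 2)
  P = {3,8}:  v_{3} + v_{8} = 3·v_{5}  so sig = (2; 3)
  P = {4,7}:  v_{4} + v_{7} = 3·v_{1}  so sig = (2; 3)

Signatures (|P|; sorted positive RHS coefficients), sorted:
    |P|=2: 20 collections, coeffs (), (), (1), (1), (1), (1), (1), (1), (1), (1,1), (1,1), (1,2), (1,2), (2), (2), (2), (2), (2), (3), (3)


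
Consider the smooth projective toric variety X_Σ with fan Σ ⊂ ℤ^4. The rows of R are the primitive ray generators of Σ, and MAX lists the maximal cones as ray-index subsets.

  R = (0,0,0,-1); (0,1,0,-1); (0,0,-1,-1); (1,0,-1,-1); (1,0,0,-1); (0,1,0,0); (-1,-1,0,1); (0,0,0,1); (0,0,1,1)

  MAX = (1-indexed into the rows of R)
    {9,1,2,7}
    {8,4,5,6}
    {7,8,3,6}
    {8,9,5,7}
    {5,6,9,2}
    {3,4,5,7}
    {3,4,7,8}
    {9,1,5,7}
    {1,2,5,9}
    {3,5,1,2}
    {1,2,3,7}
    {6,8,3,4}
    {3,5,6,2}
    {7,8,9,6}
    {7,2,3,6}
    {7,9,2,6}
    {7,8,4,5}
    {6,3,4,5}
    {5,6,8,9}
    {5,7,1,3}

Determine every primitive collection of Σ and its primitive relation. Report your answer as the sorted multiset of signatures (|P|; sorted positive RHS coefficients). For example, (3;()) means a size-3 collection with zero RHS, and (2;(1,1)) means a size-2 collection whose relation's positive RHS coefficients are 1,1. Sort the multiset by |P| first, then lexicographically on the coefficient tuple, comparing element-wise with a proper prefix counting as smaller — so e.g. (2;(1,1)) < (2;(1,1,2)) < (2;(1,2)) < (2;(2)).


11 minimal non-faces of Δ(Σ) (on 9 rays):

  P={1,8}:  v_{1} + v_{8} = 0  so sig = (2;())
  P={3,9}:  v_{3} + v_{9} = 0  so sig = (2;())
  P={1,6}:  v_{1} + v_{6} = v_{2}  so sig = (2;(1))
  P={2,8}:  v_{2} + v_{8} = v_{6}  so sig = (2;(1))
  P={1,4}:  v_{1} + v_{4} = v_{3} + v_{5}  so sig = (2;(1,1))
  P={4,9}:  v_{4} + v_{9} = v_{5} + v_{8}  so sig = (2;(1,1))
  P={2,4}:  v_{2} + v_{4} = v_{3} + v_{5} + v_{6}  so sig = (2;(1,1,1))
  P={5,6,7}:  v_{5} + v_{6} + v_{7} = 0  so sig = (3;())
  P={2,5,7}:  v_{2} + v_{5} + v_{7} = v_{1}  so sig = (3;(1))
  P={3,5,8}:  v_{3} + v_{5} + v_{8} = v_{4}  so sig = (3;(1))
  P={4,6,7}:  v_{4} + v_{6} + v_{7} = v_{3} + v_{8}  so sig = (3;(1,1))

so the primitive-relation signature multiset is
{ (2;()) ×2,  (2;(1)) ×2,  (2;(1,1)) ×2,  (2;(1,1,1)),  (3;()),  (3;(1)) ×2,  (3;(1,1)) }


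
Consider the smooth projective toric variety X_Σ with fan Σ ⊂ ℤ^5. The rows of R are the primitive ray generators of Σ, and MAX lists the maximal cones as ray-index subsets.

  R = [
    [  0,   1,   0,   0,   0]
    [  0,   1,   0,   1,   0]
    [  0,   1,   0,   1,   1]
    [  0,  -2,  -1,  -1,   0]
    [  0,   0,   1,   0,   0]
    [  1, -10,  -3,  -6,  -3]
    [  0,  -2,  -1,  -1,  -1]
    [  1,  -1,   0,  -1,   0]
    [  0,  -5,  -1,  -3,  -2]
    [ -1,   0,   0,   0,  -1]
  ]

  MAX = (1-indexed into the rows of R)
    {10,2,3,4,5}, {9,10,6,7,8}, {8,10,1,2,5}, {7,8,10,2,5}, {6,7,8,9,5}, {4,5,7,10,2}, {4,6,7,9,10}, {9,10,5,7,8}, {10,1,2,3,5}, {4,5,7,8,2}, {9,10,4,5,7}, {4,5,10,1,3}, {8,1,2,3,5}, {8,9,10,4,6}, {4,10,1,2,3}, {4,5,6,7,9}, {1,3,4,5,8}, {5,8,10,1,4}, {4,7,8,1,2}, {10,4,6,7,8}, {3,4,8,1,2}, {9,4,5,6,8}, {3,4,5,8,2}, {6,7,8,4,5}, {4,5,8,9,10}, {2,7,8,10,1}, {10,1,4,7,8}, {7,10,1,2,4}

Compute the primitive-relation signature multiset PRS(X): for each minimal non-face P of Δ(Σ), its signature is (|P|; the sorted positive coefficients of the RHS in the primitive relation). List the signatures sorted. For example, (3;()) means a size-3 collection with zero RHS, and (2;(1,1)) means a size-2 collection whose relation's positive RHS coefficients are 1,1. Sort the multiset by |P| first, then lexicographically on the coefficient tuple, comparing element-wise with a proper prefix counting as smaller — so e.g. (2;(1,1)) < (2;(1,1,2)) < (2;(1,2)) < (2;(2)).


14 collections generate NE(X_Σ); each relation:

  • {3,7}:  v_{3} + v_{7} = v_{2} + v_{4}  ⇒ sig = (2;(1,1))
  • {3,9}:  v_{3} + v_{9} = v_{4} + v_{5} + v_{7}  ⇒ sig = (2;(1,1,1))
  • {2,6}:  v_{2} + v_{6} = v_{4} + v_{5} + 3·v_{7} + v_{8}  ⇒ sig = (2;(1,1,1,3))
  • {3,6}:  v_{3} + v_{6} = 2·v_{4} + v_{5} + 2·v_{7} + v_{8}  ⇒ sig = (2;(1,1,2,2))
  • {2,9}:  v_{2} + v_{9} = v_{5} + 2·v_{7}  ⇒ sig = (2;(1,2))
  • {1,9}:  v_{1} + v_{9} = v_{4} + 2·v_{8} + 2·v_{10}  ⇒ sig = (2;(1,2,2))
  • {1,6}:  v_{1} + v_{6} = 2·v_{4} + v_{7} + 3·v_{8} + 2·v_{10}  ⇒ sig = (2;(1,2,2,3))
  • {3,8,10}:  v_{3} + v_{8} + v_{10} = 0  ⇒ sig = (3;())
  • {1,5,7}:  v_{1} + v_{5} + v_{7} = v_{8} + v_{10}  ⇒ sig = (3;(1,1))
  • {5,6,10}:  v_{5} + v_{6} + v_{10} = 2·v_{9}  ⇒ sig = (3;(2))
  • {1,2,4,5}:  v_{1} + v_{2} + v_{4} + v_{5} = 0  ⇒ sig = (4;())
  • {2,4,8,10}:  v_{2} + v_{4} + v_{8} + v_{10} = v_{7}  ⇒ sig = (4;(1))
  • {4,7,8,9}:  v_{4} + v_{7} + v_{8} + v_{9} = v_{6}  ⇒ sig = (4;(1))
  • {4,5,7,8,10}:  v_{4} + v_{5} + v_{7} + v_{8} + v_{10} = v_{9}  ⇒ sig = (5;(1))

Sorted signature multiset PRS(X):
[(2;(1,1)), (2;(1,1,1)), (2;(1,1,1,3)), (2;(1,1,2,2)), (2;(1,2)), (2;(1,2,2)), (2;(1,2,2,3)), (3;()), (3;(1,1)), (3;(2)), (4;()), (4;(1)), (4;(1)), (5;(1))]


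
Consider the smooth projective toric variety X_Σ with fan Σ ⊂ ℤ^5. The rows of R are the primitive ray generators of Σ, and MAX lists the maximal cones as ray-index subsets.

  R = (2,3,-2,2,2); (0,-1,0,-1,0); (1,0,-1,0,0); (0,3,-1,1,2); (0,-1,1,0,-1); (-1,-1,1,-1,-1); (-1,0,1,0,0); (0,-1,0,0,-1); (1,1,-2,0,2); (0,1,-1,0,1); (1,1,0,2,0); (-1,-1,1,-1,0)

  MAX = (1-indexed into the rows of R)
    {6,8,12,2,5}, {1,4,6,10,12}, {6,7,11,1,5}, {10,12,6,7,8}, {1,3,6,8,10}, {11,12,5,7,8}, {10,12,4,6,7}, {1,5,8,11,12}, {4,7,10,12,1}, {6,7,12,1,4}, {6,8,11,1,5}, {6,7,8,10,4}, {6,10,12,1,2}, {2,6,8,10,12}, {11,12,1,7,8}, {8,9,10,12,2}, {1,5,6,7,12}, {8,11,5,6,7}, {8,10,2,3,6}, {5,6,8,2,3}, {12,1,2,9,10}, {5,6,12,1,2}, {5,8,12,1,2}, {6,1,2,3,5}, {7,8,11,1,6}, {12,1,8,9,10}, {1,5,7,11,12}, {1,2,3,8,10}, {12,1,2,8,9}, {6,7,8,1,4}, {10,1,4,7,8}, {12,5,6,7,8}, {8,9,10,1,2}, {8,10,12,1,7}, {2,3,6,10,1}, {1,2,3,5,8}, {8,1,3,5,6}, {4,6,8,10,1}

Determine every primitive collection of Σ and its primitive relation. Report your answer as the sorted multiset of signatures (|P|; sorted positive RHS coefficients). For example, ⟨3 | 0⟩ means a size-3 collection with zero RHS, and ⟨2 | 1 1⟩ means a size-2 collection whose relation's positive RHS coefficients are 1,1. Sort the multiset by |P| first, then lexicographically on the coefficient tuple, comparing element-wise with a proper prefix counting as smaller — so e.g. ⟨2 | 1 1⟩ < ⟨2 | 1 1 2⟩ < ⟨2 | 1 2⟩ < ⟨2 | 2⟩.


The 24 primitive collections of Σ (r=12, n=5):

  P = {3,7}:  v_{3} + v_{7} = 0  so sig = ⟨2 | 0⟩
  P = {5,10}:  v_{5} + v_{10} = 0  so sig = ⟨2 | 0⟩
  P = {2,7}:  v_{2} + v_{7} = v_{12}  so sig = ⟨2 | 1⟩
  P = {3,12}:  v_{3} + v_{12} = v_{2}  so sig = ⟨2 | 1⟩
  P = {6,9}:  v_{6} + v_{9} = v_{2} + v_{10}  so sig = ⟨2 | 1 1⟩
  P = {3,4}:  v_{3} + v_{4} = v_{1} + v_{6} + v_{10}  so sig = ⟨2 | 1 1 1⟩
  P = {3,11}:  v_{3} + v_{11} = v_{1} + v_{5} + v_{8}  so sig = ⟨2 | 1 1 1⟩
  P = {4,5}:  v_{4} + v_{5} = v_{1} + v_{6} + v_{7}  so sig = ⟨2 | 1 1 1⟩
  P = {10,11}:  v_{10} + v_{11} = v_{1} + v_{7} + v_{8}  so sig = ⟨2 | 1 1 1⟩
  P = {2,4}:  v_{2} + v_{4} = v_{1} + v_{6} + v_{10} + v_{12}  so sig = ⟨2 | 1 1 1 1⟩
  P = {2,11}:  v_{2} + v_{11} = v_{1} + v_{5} + v_{8} + v_{12}  so sig = ⟨2 | 1 1 1 1⟩
  P = {5,9}:  v_{5} + v_{9} = v_{1} + v_{2} + v_{8} + v_{12}  so sig = ⟨2 | 1 1 1 1⟩
  P = {3,9}:  v_{3} + v_{9} = v_{1} + 2·v_{2} + v_{8} + v_{10}  so sig = ⟨2 | 1 1 1 2⟩
  P = {7,9}:  v_{7} + v_{9} = v_{1} + v_{8} + v_{10} + 2·v_{12}  so sig = ⟨2 | 1 1 1 2⟩
  P = {4,9}:  v_{4} + v_{9} = v_{1} + 2·v_{10} + v_{12}  so sig = ⟨2 | 1 1 2⟩
  P = {4,11}:  v_{4} + v_{11} = 2·v_{1} + v_{6} + 2·v_{7} + v_{8}  so sig = ⟨2 | 1 1 2 2⟩
  P = {9,11}:  v_{9} + v_{11} = 2·v_{1} + 2·v_{8} + 2·v_{12}  so sig = ⟨2 | 2 2 2⟩
  P = {4,8,12}:  v_{4} + v_{8} + v_{12} = v_{7} + v_{10}  so sig = ⟨3 | 1 1⟩
  P = {6,11,12}:  v_{6} + v_{11} + v_{12} = v_{5} + v_{7}  so sig = ⟨3 | 1 1⟩
  P = {1,6,8,12}:  v_{1} + v_{6} + v_{8} + v_{12} = 0  so sig = ⟨4 | 0⟩
  P = {1,2,6,8}:  v_{1} + v_{2} + v_{6} + v_{8} = v_{3}  so sig = ⟨4 | 1⟩
  P = {1,5,7,8}:  v_{1} + v_{5} + v_{7} + v_{8} = v_{11}  so sig = ⟨4 | 1⟩
  P = {1,6,7,10}:  v_{1} + v_{6} + v_{7} + v_{10} = v_{4}  so sig = ⟨4 | 1⟩
  P = {1,2,8,10,12}:  v_{1} + v_{2} + v_{8} + v_{10} + v_{12} = v_{9}  so sig = ⟨5 | 1⟩

so the primitive-relation signature multiset is
{ ⟨2 | 0⟩ ×2,  ⟨2 | 1⟩ ×2,  ⟨2 | 1 1⟩,  ⟨2 | 1 1 1⟩ ×4,  ⟨2 | 1 1 1 1⟩ ×3,  ⟨2 | 1 1 1 2⟩ ×2,  ⟨2 | 1 1 2⟩,  ⟨2 | 1 1 2 2⟩,  ⟨2 | 2 2 2⟩,  ⟨3 | 1 1⟩ ×2,  ⟨4 | 0⟩,  ⟨4 | 1⟩ ×3,  ⟨5 | 1⟩ }


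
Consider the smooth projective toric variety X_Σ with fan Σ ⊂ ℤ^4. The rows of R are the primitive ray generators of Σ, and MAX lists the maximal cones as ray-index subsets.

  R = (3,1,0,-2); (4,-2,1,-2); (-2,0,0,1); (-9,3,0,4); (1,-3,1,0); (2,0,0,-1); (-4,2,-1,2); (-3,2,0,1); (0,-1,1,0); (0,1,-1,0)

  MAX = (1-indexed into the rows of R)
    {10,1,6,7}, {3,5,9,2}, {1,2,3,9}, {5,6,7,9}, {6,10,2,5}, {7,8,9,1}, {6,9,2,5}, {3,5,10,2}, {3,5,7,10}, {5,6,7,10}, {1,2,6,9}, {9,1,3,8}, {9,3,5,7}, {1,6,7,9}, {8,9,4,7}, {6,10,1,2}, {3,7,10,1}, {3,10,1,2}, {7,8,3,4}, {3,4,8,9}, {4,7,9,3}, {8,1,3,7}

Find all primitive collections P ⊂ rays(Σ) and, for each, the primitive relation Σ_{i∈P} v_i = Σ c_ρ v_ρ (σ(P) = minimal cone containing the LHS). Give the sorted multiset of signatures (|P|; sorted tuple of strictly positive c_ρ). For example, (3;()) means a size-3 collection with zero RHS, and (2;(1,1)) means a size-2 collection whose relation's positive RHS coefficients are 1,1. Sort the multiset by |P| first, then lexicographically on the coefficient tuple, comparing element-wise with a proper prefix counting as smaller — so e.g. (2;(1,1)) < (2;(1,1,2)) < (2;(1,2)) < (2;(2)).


|primitive collections| = 15. Relations:

  • {2,7}:  v_{2} + v_{7} = 0  ⟹  sig = (2;())
  • {3,6}:  v_{3} + v_{6} = 0  ⟹  sig = (2;())
  • {9,10}:  v_{9} + v_{10} = 0  ⟹  sig = (2;())
  • {1,5}:  v_{1} + v_{5} = v_{2}  ⟹  sig = (2;(1))
  • {5,8}:  v_{5} + v_{8} = v_{3} + v_{9}  ⟹  sig = (2;(1,1))
  • {2,4}:  v_{2} + v_{4} = v_{3} + v_{8} + v_{9}  ⟹  sig = (2;(1,1,1))
  • {2,8}:  v_{2} + v_{8} = v_{1} + v_{3} + v_{9}  ⟹  sig = (2;(1,1,1))
  • {4,6}:  v_{4} + v_{6} = v_{7} + v_{8} + v_{9}  ⟹  sig = (2;(1,1,1))
  • {4,10}:  v_{4} + v_{10} = v_{3} + v_{7} + v_{8}  ⟹  sig = (2;(1,1,1))
  • {6,8}:  v_{6} + v_{8} = v_{1} + v_{7} + v_{9}  ⟹  sig = (2;(1,1,1))
  • {8,10}:  v_{8} + v_{10} = v_{1} + v_{3} + v_{7}  ⟹  sig = (2;(1,1,1))
  • {4,5}:  v_{4} + v_{5} = 2·v_{3} + v_{7} + 2·v_{9}  ⟹  sig = (2;(1,2,2))
  • {1,4}:  v_{1} + v_{4} = 2·v_{8}  ⟹  sig = (2;(2))
  • {1,3,7,9}:  v_{1} + v_{3} + v_{7} + v_{9} = v_{8}  ⟹  sig = (4;(1))
  • {3,7,8,9}:  v_{3} + v_{7} + v_{8} + v_{9} = v_{4}  ⟹  sig = (4;(1))

so the primitive-relation signature multiset is
{ (2;()) ×3,  (2;(1)),  (2;(1,1)),  (2;(1,1,1)) ×6,  (2;(1,2,2)),  (2;(2)),  (4;(1)) ×2 }


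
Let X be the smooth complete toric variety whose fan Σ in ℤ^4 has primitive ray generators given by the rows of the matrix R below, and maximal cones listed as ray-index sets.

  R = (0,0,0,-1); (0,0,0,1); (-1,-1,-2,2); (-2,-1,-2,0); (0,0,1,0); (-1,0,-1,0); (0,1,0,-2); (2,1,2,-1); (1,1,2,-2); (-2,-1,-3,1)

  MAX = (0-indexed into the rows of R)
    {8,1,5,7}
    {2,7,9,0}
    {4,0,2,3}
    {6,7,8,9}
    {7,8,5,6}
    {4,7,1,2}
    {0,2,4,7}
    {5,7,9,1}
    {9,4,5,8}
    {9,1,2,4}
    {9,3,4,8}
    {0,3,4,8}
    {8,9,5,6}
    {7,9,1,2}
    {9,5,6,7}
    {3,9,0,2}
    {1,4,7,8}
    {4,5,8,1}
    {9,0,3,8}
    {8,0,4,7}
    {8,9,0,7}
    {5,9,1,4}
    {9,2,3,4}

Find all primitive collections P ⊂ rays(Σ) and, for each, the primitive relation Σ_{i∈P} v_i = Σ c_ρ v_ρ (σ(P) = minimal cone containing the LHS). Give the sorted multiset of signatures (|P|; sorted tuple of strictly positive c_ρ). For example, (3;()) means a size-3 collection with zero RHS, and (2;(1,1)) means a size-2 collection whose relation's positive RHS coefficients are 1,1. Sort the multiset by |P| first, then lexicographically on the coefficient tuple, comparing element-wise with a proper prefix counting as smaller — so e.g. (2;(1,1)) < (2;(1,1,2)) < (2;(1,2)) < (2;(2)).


The 17 primitive collections of Σ (r=10, n=4):

  {0,1}:  v_{0} + v_{1} = 0  ⟹  sig = (2;())
  {2,8}:  v_{2} + v_{8} = 0  ⟹  sig = (2;())
  {3,7}:  v_{3} + v_{7} = v_{0}  ⟹  sig = (2;(1))
  {0,5}:  v_{0} + v_{5} = v_{8} + v_{9}  ⟹  sig = (2;(1,1))
  {1,3}:  v_{1} + v_{3} = v_{4} + v_{9}  ⟹  sig = (2;(1,1))
  {2,5}:  v_{2} + v_{5} = v_{1} + v_{9}  ⟹  sig = (2;(1,1))
  {4,6}:  v_{4} + v_{6} = v_{5} + v_{8}  ⟹  sig = (2;(1,1))
  {2,6}:  v_{2} + v_{6} = v_{5} + v_{7} + v_{9}  ⟹  sig = (2;(1,1,1))
  {3,5}:  v_{3} + v_{5} = v_{4} + v_{8} + 2·v_{9}  ⟹  sig = (2;(1,1,2))
  {1,6}:  v_{1} + v_{6} = 2·v_{5} + v_{7}  ⟹  sig = (2;(1,2))
  {0,6}:  v_{0} + v_{6} = v_{7} + 2·v_{8} + 2·v_{9}  ⟹  sig = (2;(1,2,2))
  {3,6}:  v_{3} + v_{6} = 2·v_{8} + 2·v_{9}  ⟹  sig = (2;(2,2))
  {4,7,9}:  v_{4} + v_{7} + v_{9} = 0  ⟹  sig = (3;())
  {0,4,9}:  v_{0} + v_{4} + v_{9} = v_{3}  ⟹  sig = (3;(1))
  {1,8,9}:  v_{1} + v_{8} + v_{9} = v_{5}  ⟹  sig = (3;(1))
  {4,5,7}:  v_{4} + v_{5} + v_{7} = v_{1} + v_{8}  ⟹  sig = (3;(1,1))
  {5,7,8,9}:  v_{5} + v_{7} + v_{8} + v_{9} = v_{6}  ⟹  sig = (4;(1))

so the primitive-relation signature multiset is
    (2;())
    (2;())
    (2;(1))
    (2;(1,1))
    (2;(1,1))
    (2;(1,1))
    (2;(1,1))
    (2;(1,1,1))
    (2;(1,1,2))
    (2;(1,2))
    (2;(1,2,2))
    (2;(2,2))
    (3;())
    (3;(1))
    (3;(1))
    (3;(1,1))
    (4;(1))


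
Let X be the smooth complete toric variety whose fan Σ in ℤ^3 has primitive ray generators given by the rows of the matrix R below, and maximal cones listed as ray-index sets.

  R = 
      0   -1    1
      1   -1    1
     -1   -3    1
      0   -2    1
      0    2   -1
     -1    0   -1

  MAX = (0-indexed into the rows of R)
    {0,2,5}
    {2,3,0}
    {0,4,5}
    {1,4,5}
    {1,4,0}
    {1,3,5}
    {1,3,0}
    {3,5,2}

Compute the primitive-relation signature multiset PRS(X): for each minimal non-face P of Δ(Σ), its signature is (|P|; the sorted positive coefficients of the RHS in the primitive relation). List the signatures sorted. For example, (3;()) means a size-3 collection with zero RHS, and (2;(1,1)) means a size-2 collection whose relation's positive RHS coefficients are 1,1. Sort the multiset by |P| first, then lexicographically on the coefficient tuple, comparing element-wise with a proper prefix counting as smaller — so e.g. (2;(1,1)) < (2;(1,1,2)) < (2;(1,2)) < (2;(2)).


5 collections generate NE(X_Σ); each relation:

  {3,4}:  v_{3} + v_{4} = 0  so sig = (2;())
  {2,4}:  v_{2} + v_{4} = v_{0} + v_{5}  so sig = (2;(1,1))
  {1,2}:  v_{1} + v_{2} = 2·v_{3}  so sig = (2;(2))
  {0,1,5}:  v_{0} + v_{1} + v_{5} = v_{3}  so sig = (3;(1))
  {0,3,5}:  v_{0} + v_{3} + v_{5} = v_{2}  so sig = (3;(1))

Signatures (|P|; sorted positive RHS coefficients), sorted:
    |P|=2: 3 collections, coeffs (), (1,1), (2)
    |P|=3: 2 collections, coeffs (1), (1)


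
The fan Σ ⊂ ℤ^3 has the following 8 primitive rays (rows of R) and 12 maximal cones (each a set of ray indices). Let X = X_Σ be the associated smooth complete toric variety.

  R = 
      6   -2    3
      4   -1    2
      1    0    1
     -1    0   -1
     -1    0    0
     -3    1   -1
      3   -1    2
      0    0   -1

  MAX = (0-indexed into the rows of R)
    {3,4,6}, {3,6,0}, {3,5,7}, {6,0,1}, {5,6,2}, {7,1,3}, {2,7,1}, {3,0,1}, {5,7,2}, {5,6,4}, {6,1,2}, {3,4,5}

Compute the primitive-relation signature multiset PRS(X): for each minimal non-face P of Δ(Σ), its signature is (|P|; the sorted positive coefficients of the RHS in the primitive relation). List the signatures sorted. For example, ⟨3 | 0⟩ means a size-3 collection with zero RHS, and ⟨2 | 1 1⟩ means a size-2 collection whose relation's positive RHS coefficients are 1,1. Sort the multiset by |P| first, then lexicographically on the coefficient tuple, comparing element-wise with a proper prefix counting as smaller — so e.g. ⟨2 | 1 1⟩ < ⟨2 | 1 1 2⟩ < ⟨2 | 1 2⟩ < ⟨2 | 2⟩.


Σ has 12 primitive collections:

  {2,3}:  v_{2} + v_{3} = 0  ⟹  sig = ⟨2 | 0⟩
  {0,5}:  v_{0} + v_{5} = v_{6}  ⟹  sig = ⟨2 | 1⟩
  {1,4}:  v_{1} + v_{4} = v_{6}  ⟹  sig = ⟨2 | 1⟩
  {1,5}:  v_{1} + v_{5} = v_{2}  ⟹  sig = ⟨2 | 1⟩
  {4,7}:  v_{4} + v_{7} = v_{3}  ⟹  sig = ⟨2 | 1⟩
  {0,2}:  v_{0} + v_{2} = v_{1} + v_{6}  ⟹  sig = ⟨2 | 1 1⟩
  {2,4}:  v_{2} + v_{4} = v_{5} + v_{6}  ⟹  sig = ⟨2 | 1 1⟩
  {6,7}:  v_{6} + v_{7} = v_{1} + v_{3}  ⟹  sig = ⟨2 | 1 1⟩
  {0,4}:  v_{0} + v_{4} = v_{3} + 2·v_{6}  ⟹  sig = ⟨2 | 1 2⟩
  {0,7}:  v_{0} + v_{7} = 2·v_{1} + 2·v_{3}  ⟹  sig = ⟨2 | 2 2⟩
  {1,3,6}:  v_{1} + v_{3} + v_{6} = v_{0}  ⟹  sig = ⟨3 | 1⟩
  {3,5,6}:  v_{3} + v_{5} + v_{6} = v_{4}  ⟹  sig = ⟨3 | 1⟩

Hence PRS(X_Σ) =
    ⟨2 | 0⟩
    ⟨2 | 1⟩
    ⟨2 | 1⟩
    ⟨2 | 1⟩
    ⟨2 | 1⟩
    ⟨2 | 1 1⟩
    ⟨2 | 1 1⟩
    ⟨2 | 1 1⟩
    ⟨2 | 1 2⟩
    ⟨2 | 2 2⟩
    ⟨3 | 1⟩
    ⟨3 | 1⟩


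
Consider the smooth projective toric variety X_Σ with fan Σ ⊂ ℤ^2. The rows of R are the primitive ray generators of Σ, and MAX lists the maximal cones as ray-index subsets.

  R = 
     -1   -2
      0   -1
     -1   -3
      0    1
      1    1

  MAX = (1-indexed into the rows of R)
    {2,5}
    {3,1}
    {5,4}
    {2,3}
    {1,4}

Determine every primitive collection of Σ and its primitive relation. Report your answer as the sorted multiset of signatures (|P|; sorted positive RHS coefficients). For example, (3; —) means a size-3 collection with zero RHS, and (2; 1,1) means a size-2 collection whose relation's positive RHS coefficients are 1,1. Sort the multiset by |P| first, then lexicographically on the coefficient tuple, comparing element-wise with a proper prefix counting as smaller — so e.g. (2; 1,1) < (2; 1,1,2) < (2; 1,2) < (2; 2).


The 5 primitive collections of Σ (r=5, n=2):

  {2,4}:  v_{2} + v_{4} = 0  →  sig = (2; —)
  {1,2}:  v_{1} + v_{2} = v_{3}  →  sig = (2; 1)
  {1,5}:  v_{1} + v_{5} = v_{2}  →  sig = (2; 1)
  {3,4}:  v_{3} + v_{4} = v_{1}  →  sig = (2; 1)
  {3,5}:  v_{3} + v_{5} = 2·v_{2}  →  sig = (2; 2)

Sorted signature multiset PRS(X):
{ (2; —),  (2; 1) ×3,  (2; 2) }


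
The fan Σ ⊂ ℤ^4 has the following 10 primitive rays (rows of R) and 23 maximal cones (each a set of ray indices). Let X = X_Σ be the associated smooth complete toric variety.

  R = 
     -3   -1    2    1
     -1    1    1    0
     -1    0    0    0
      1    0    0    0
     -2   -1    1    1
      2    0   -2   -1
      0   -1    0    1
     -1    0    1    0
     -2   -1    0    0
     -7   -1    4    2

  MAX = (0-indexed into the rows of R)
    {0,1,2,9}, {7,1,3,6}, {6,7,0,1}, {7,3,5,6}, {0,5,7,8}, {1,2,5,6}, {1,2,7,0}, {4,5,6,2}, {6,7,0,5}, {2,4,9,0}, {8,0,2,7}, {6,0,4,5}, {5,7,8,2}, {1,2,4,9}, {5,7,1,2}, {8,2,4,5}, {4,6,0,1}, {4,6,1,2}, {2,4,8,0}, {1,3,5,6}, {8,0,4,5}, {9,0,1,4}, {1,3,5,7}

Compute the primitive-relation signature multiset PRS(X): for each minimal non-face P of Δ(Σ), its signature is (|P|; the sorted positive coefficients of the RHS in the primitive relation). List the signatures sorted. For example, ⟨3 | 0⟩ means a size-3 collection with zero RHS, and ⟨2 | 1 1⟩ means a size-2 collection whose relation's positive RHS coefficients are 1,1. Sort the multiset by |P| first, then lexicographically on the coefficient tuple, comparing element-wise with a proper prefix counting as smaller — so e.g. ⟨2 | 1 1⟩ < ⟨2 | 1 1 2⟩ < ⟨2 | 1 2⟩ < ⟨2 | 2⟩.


Δ(Σ) — 10 vertices, 19 min non-faces:

  P={2,3}:  v_{2} + v_{3} = 0 — sig = ⟨2 | 0⟩
  P={4,7}:  v_{4} + v_{7} = v_{0} — sig = ⟨2 | 1⟩
  P={3,4}:  v_{3} + v_{4} = v_{6} + v_{7} — sig = ⟨2 | 1 1⟩
  P={3,8}:  v_{3} + v_{8} = v_{0} + v_{5} — sig = ⟨2 | 1 1⟩
  P={3,9}:  v_{3} + v_{9} = v_{0} + v_{1} + v_{4} — sig = ⟨2 | 1 1 1⟩
  P={7,9}:  v_{7} + v_{9} = 2·v_{0} + v_{1} + v_{2} — sig = ⟨2 | 1 1 2⟩
  P={0,3}:  v_{0} + v_{3} = v_{6} + 2·v_{7} — sig = ⟨2 | 1 2⟩
  P={1,8}:  v_{1} + v_{8} = 2·v_{2} + v_{7} — sig = ⟨2 | 1 2⟩
  P={5,9}:  v_{5} + v_{9} = v_{0} + 2·v_{2} — sig = ⟨2 | 1 2⟩
  P={6,8}:  v_{6} + v_{8} = 2·v_{4} + v_{5} — sig = ⟨2 | 1 2⟩
  P={6,9}:  v_{6} + v_{9} = v_{1} + 3·v_{4} — sig = ⟨2 | 1 3⟩
  P={8,9}:  v_{8} + v_{9} = 2·v_{0} + 3·v_{2} — sig = ⟨2 | 2 3⟩
  P={0,2,5}:  v_{0} + v_{2} + v_{5} = v_{8} — sig = ⟨3 | 1⟩
  P={1,4,5}:  v_{1} + v_{4} + v_{5} = v_{2} — sig = ⟨3 | 1⟩
  P={2,6,7}:  v_{2} + v_{6} + v_{7} = v_{4} — sig = ⟨3 | 1⟩
  P={0,1,5}:  v_{0} + v_{1} + v_{5} = v_{2} + v_{7} — sig = ⟨3 | 1 1⟩
  P={0,2,6}:  v_{0} + v_{2} + v_{6} = 2·v_{4} — sig = ⟨3 | 2⟩
  P={1,5,6,7}:  v_{1} + v_{5} + v_{6} + v_{7} = 0 — sig = ⟨4 | 0⟩
  P={0,1,2,4}:  v_{0} + v_{1} + v_{2} + v_{4} = v_{9} — sig = ⟨4 | 1⟩

so the primitive-relation signature multiset is
{ ⟨2 | 0⟩,  ⟨2 | 1⟩,  ⟨2 | 1 1⟩ ×2,  ⟨2 | 1 1 1⟩,  ⟨2 | 1 1 2⟩,  ⟨2 | 1 2⟩ ×4,  ⟨2 | 1 3⟩,  ⟨2 | 2 3⟩,  ⟨3 | 1⟩ ×3,  ⟨3 | 1 1⟩,  ⟨3 | 2⟩,  ⟨4 | 0⟩,  ⟨4 | 1⟩ }
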